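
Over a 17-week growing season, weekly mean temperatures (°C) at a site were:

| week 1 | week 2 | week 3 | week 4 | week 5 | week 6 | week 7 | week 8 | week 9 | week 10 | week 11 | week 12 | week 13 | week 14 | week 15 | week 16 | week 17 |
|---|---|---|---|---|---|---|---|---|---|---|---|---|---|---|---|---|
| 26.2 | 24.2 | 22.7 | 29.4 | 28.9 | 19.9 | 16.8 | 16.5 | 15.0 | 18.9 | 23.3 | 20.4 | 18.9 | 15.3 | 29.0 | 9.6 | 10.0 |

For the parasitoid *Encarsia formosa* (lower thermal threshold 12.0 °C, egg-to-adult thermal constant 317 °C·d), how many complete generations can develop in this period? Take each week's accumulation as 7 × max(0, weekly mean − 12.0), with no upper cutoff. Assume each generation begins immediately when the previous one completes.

3 generations

Weekly DD (7 × max(0, T̄ − 12.0)): 99.4, 85.4, 74.9, 121.8, 118.3, 55.3, 33.6, 31.5, 21.0, 48.3, 79.1, 58.8, 48.3, 23.1, 119.0, 0.0, 0.0.
Season total = 1017.8 DD.
Complete generations = ⌊1017.8 / 317⌋ = 3.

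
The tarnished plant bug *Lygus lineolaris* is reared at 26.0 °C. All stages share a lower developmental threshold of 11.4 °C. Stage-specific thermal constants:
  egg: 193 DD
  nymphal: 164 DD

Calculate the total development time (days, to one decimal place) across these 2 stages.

24.5 days

Daily accumulation at 26.0 °C = 26.0 − 11.4 = 14.6 DD/day.
Total K = 193 + 164 = 357 DD.
Total duration = 357 / 14.6 = 24.452 ≈ 24.5 days.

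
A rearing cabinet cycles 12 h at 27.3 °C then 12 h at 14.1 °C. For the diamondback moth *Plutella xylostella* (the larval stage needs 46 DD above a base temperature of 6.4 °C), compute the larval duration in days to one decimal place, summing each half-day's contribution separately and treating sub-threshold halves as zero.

Day half: max(0, 27.3 − 6.4) × 0.5 = 20.9 × 0.5 = 10.45 DD.
Night half: max(0, 14.1 − 6.4) × 0.5 = 7.7 × 0.5 = 3.85 DD.
Per 24 h: 14.30 DD/day.
Duration = 46 / 14.30 = 3.217 ≈ 3.2 days.

3.2 days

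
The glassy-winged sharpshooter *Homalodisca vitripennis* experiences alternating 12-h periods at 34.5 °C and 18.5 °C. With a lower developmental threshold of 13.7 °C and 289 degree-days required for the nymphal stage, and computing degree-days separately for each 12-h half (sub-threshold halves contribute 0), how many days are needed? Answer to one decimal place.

22.6 days

Day half: max(0, 34.5 − 13.7) × 0.5 = 20.8 × 0.5 = 10.40 DD.
Night half: max(0, 18.5 − 13.7) × 0.5 = 4.8 × 0.5 = 2.40 DD.
Per 24 h: 12.80 DD/day.
Duration = 289 / 12.80 = 22.578 ≈ 22.6 days.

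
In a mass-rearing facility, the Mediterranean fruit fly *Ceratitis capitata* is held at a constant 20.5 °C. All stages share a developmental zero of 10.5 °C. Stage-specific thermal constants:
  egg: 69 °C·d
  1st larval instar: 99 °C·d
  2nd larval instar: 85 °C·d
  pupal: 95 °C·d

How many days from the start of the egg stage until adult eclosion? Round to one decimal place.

34.8 days

Daily accumulation at 20.5 °C = 20.5 − 10.5 = 10.0 DD/day.
Total K = 69 + 99 + 85 + 95 = 348 DD.
Total duration = 348 / 10.0 = 34.800 ≈ 34.8 days.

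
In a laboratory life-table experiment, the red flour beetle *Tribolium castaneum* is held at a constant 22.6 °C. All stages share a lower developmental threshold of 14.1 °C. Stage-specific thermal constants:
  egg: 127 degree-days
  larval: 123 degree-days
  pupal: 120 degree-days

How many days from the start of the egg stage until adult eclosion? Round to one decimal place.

Daily accumulation at 22.6 °C = 22.6 − 14.1 = 8.5 DD/day.
Total K = 127 + 123 + 120 = 370 DD.
Total duration = 370 / 8.5 = 43.529 ≈ 43.5 days.

43.5 days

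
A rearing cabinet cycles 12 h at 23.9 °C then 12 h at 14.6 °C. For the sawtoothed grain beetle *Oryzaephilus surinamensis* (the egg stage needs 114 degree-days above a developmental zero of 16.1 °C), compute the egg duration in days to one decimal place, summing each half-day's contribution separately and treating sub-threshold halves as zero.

29.2 days

Day half: max(0, 23.9 − 16.1) × 0.5 = 7.8 × 0.5 = 3.90 DD.
Night half: max(0, 14.6 − 16.1) × 0.5 = 0.0 × 0.5 = 0.00 DD.
Per 24 h: 3.90 DD/day.
Duration = 114 / 3.90 = 29.231 ≈ 29.2 days.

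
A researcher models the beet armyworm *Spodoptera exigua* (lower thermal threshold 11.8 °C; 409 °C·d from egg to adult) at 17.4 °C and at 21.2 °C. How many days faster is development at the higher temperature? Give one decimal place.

At 17.4 °C: 409 / (17.4 − 11.8) = 409 / 5.6 = 73.036 d.
At 21.2 °C: 409 / (21.2 − 11.8) = 409 / 9.4 = 43.511 d.
Difference = |73.036 − 43.511| = 29.525 ≈ 29.5 days.

29.5 days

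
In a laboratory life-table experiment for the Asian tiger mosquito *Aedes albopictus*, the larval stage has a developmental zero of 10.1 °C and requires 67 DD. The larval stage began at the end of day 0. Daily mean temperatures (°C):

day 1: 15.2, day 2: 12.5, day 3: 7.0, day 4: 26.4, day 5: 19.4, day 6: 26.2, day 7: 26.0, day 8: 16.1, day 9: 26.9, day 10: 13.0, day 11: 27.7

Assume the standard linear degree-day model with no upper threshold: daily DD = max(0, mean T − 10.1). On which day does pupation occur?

Daily DD above 10.1 °C: 5.1, 2.4, 0.0, 16.3, 9.3, 16.1, 15.9, 6.0, 16.8, 2.9, 17.6.
Cumulative: 5.1, 7.5, 7.5, 23.8, 33.1, 49.2, 65.1, 71.1, 87.9, 90.8, 108.4.
The total first reaches 67 DD on day 8.

day 8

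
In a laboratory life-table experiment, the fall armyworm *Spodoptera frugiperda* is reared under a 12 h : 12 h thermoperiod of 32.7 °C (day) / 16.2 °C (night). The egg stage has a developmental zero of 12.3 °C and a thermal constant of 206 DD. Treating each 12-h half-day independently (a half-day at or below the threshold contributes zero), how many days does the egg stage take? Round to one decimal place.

17.0 days

Day half: max(0, 32.7 − 12.3) × 0.5 = 20.4 × 0.5 = 10.20 DD.
Night half: max(0, 16.2 − 12.3) × 0.5 = 3.9 × 0.5 = 1.95 DD.
Per 24 h: 12.15 DD/day.
Duration = 206 / 12.15 = 16.955 ≈ 17.0 days.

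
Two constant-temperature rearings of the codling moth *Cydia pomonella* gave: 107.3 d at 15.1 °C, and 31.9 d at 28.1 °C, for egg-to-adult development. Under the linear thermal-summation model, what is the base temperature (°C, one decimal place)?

9.6 °C

Equal thermal constants: D₁(T₁ − T_b) = D₂(T₂ − T_b).
107.3·(15.1 − T_b) = 31.9·(28.1 − T_b)
T_b = (107.3·15.1 − 31.9·28.1) / (107.3 − 31.9) = 723.84 / 75.4 = 9.600 °C ≈ 9.6 °C.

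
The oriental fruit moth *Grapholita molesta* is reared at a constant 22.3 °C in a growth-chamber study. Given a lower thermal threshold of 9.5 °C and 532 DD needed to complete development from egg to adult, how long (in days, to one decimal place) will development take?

Daily accumulation = 22.3 − 9.5 = 12.8 DD/day.
Duration = 532 / 12.8 = 41.562 ≈ 41.6 days.

41.6 days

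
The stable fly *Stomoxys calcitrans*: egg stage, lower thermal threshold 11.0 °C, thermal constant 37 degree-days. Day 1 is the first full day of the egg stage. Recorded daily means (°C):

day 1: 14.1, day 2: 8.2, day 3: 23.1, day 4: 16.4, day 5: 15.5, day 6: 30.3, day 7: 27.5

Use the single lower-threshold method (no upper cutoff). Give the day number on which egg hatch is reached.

day 6

Daily DD above 11.0 °C: 3.1, 0.0, 12.1, 5.4, 4.5, 19.3, 16.5.
Cumulative: 3.1, 3.1, 15.2, 20.6, 25.1, 44.4, 60.9.
The total first reaches 37 DD on day 6.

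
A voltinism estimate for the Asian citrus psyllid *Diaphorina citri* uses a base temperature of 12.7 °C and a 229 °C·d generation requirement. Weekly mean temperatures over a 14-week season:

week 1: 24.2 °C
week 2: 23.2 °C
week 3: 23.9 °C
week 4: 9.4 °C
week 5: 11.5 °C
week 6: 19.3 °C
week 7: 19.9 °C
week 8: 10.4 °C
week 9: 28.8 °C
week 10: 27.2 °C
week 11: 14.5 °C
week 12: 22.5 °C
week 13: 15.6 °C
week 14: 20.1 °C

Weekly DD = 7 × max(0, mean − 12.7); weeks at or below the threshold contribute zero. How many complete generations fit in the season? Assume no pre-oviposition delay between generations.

3 generations

Weekly DD (7 × max(0, T̄ − 12.7)): 80.5, 73.5, 78.4, 0.0, 0.0, 46.2, 50.4, 0.0, 112.7, 101.5, 12.6, 68.6, 20.3, 51.8.
Season total = 696.5 DD.
Complete generations = ⌊696.5 / 229⌋ = 3.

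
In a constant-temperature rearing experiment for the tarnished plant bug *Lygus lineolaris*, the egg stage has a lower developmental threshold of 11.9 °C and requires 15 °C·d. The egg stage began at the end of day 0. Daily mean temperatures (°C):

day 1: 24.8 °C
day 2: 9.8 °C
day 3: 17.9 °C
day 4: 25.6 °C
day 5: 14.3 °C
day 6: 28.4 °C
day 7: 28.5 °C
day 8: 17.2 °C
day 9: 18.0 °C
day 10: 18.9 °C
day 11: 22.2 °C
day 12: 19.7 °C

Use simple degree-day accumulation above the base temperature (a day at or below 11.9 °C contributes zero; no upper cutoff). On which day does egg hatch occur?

day 3

Daily DD above 11.9 °C: 12.9, 0.0, 6.0, 13.7, 2.4, 16.5, 16.6, 5.3, 6.1, 7.0, 10.3, 7.8.
Cumulative: 12.9, 12.9, 18.9, 32.6, 35.0, 51.5, 68.1, 73.4, 79.5, 86.5, 96.8, 104.6.
The total first reaches 15 DD on day 3.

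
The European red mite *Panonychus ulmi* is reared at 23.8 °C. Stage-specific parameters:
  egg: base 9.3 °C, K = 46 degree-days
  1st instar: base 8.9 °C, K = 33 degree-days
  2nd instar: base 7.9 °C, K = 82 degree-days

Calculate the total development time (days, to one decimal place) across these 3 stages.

10.5 days

egg: 46 / (23.8 − 9.3) = 46 / 14.5 = 3.172 d.
1st instar: 33 / (23.8 − 8.9) = 33 / 14.9 = 2.215 d.
2nd instar: 82 / (23.8 − 7.9) = 82 / 15.9 = 5.157 d.
Sum = 10.544 ≈ 10.5 days.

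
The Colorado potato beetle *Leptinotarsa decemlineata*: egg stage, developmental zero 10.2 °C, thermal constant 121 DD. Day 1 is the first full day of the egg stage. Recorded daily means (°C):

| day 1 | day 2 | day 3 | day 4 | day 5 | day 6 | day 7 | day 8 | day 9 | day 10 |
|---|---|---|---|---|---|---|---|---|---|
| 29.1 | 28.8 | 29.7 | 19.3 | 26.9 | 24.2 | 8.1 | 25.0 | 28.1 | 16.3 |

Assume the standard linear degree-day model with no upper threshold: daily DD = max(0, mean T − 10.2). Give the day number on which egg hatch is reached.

Daily DD above 10.2 °C: 18.9, 18.6, 19.5, 9.1, 16.7, 14.0, 0.0, 14.8, 17.9, 6.1.
Cumulative: 18.9, 37.5, 57.0, 66.1, 82.8, 96.8, 96.8, 111.6, 129.5, 135.6.
The total first reaches 121 DD on day 9.

day 9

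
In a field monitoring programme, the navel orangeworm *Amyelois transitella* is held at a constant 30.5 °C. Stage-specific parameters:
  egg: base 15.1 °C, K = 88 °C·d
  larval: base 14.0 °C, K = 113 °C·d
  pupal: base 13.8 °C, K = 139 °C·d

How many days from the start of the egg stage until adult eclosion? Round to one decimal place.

20.9 days

egg: 88 / (30.5 − 15.1) = 88 / 15.4 = 5.714 d.
larval: 113 / (30.5 − 14.0) = 113 / 16.5 = 6.848 d.
pupal: 139 / (30.5 − 13.8) = 139 / 16.7 = 8.323 d.
Sum = 20.886 ≈ 20.9 days.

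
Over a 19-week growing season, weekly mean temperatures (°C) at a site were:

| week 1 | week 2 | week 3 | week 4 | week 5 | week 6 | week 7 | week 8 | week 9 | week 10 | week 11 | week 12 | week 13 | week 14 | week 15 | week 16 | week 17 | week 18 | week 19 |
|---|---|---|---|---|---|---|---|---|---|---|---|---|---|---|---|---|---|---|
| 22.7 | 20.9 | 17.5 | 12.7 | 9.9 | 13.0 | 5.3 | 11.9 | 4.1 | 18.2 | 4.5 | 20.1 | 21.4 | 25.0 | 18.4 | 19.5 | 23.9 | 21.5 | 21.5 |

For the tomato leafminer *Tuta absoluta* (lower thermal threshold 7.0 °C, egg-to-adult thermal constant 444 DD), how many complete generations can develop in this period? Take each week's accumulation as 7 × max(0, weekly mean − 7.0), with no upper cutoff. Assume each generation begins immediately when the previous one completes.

Weekly DD (7 × max(0, T̄ − 7.0)): 109.9, 97.3, 73.5, 39.9, 20.3, 42.0, 0.0, 34.3, 0.0, 78.4, 0.0, 91.7, 100.8, 126.0, 79.8, 87.5, 118.3, 101.5, 101.5.
Season total = 1302.7 DD.
Complete generations = ⌊1302.7 / 444⌋ = 2.

2 generations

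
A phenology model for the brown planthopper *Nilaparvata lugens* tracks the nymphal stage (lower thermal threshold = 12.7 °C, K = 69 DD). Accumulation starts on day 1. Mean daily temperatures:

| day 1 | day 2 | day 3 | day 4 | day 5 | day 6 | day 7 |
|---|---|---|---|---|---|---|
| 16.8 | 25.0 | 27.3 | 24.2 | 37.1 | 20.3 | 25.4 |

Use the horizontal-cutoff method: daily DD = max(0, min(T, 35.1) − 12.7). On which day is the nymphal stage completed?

Daily DD above 12.7 °C (capped at 22.4): 4.1, 12.3, 14.6, 11.5, 22.4, 7.6, 12.7.
Cumulative: 4.1, 16.4, 31.0, 42.5, 64.9, 72.5, 85.2.
The total first reaches 69 DD on day 6.

day 6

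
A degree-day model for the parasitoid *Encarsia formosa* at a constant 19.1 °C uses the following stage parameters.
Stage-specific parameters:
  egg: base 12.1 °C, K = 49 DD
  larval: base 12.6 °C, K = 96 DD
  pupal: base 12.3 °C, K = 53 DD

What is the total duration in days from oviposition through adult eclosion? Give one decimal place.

egg: 49 / (19.1 − 12.1) = 49 / 7.0 = 7.000 d.
larval: 96 / (19.1 − 12.6) = 96 / 6.5 = 14.769 d.
pupal: 53 / (19.1 − 12.3) = 53 / 6.8 = 7.794 d.
Sum = 29.563 ≈ 29.6 days.

29.6 days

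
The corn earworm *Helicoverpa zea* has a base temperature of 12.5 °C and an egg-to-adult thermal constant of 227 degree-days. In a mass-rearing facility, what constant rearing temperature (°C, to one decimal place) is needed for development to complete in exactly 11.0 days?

33.1 °C

Required daily accumulation = 227 / 11.0 = 20.636 DD/day.
T = T_base + 20.636 = 12.5 + 20.636 = 33.136 ≈ 33.1 °C.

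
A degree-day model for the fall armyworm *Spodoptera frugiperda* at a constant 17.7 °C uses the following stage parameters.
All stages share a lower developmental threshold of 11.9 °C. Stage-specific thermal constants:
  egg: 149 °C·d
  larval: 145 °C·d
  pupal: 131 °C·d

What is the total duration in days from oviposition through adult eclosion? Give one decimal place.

Daily accumulation at 17.7 °C = 17.7 − 11.9 = 5.8 DD/day.
Total K = 149 + 145 + 131 = 425 DD.
Total duration = 425 / 5.8 = 73.276 ≈ 73.3 days.

73.3 days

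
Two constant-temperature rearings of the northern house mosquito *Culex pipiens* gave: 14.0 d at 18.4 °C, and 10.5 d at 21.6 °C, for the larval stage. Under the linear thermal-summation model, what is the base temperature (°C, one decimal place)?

Equal thermal constants: D₁(T₁ − T_b) = D₂(T₂ − T_b).
14.0·(18.4 − T_b) = 10.5·(21.6 − T_b)
T_b = (14.0·18.4 − 10.5·21.6) / (14.0 − 10.5) = 30.80 / 3.5 = 8.800 °C ≈ 8.8 °C.

8.8 °C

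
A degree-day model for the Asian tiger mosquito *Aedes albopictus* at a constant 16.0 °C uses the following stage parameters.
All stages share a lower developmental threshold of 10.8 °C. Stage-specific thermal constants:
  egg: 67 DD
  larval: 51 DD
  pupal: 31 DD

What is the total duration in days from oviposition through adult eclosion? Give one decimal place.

Daily accumulation at 16.0 °C = 16.0 − 10.8 = 5.2 DD/day.
Total K = 67 + 51 + 31 = 149 DD.
Total duration = 149 / 5.2 = 28.654 ≈ 28.7 days.

28.7 days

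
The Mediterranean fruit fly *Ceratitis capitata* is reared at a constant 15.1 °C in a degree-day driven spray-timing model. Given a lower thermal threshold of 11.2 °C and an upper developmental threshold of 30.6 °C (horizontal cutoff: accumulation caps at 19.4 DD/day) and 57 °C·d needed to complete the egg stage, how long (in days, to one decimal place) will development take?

Daily accumulation = 15.1 − 11.2 = 3.9 DD/day.
Duration = 57 / 3.9 = 14.615 ≈ 14.6 days.

14.6 days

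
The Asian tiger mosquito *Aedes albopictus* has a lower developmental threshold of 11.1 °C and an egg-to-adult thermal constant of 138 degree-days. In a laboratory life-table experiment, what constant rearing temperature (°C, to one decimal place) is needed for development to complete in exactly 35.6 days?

Required daily accumulation = 138 / 35.6 = 3.876 DD/day.
T = T_base + 3.876 = 11.1 + 3.876 = 14.976 ≈ 15.0 °C.

15.0 °C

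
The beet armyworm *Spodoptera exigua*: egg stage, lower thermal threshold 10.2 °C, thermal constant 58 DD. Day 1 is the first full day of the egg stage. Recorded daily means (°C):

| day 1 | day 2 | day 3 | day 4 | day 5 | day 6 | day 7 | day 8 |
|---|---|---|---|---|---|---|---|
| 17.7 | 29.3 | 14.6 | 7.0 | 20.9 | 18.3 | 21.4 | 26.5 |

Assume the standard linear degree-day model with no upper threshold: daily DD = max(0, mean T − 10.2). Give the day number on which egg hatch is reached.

day 7

Daily DD above 10.2 °C: 7.5, 19.1, 4.4, 0.0, 10.7, 8.1, 11.2, 16.3.
Cumulative: 7.5, 26.6, 31.0, 31.0, 41.7, 49.8, 61.0, 77.3.
The total first reaches 58 DD on day 7.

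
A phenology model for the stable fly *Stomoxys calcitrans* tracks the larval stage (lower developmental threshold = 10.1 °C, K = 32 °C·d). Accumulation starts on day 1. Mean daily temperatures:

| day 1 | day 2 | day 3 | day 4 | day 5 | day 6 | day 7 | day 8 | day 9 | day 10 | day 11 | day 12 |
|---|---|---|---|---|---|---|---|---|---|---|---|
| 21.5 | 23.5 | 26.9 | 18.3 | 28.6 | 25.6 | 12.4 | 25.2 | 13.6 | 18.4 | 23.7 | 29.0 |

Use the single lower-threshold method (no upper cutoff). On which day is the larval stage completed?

Daily DD above 10.1 °C: 11.4, 13.4, 16.8, 8.2, 18.5, 15.5, 2.3, 15.1, 3.5, 8.3, 13.6, 18.9.
Cumulative: 11.4, 24.8, 41.6, 49.8, 68.3, 83.8, 86.1, 101.2, 104.7, 113.0, 126.6, 145.5.
The total first reaches 32 DD on day 3.

day 3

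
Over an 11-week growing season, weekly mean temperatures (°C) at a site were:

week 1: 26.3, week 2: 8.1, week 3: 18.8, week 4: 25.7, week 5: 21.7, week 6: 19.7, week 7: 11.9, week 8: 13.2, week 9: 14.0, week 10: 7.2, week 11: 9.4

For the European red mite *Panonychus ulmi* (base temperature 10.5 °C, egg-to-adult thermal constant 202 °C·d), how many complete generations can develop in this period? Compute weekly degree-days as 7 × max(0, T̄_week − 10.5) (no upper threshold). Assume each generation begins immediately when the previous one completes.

2 generations

Weekly DD (7 × max(0, T̄ − 10.5)): 110.6, 0.0, 58.1, 106.4, 78.4, 64.4, 9.8, 18.9, 24.5, 0.0, 0.0.
Season total = 471.1 DD.
Complete generations = ⌊471.1 / 202⌋ = 2.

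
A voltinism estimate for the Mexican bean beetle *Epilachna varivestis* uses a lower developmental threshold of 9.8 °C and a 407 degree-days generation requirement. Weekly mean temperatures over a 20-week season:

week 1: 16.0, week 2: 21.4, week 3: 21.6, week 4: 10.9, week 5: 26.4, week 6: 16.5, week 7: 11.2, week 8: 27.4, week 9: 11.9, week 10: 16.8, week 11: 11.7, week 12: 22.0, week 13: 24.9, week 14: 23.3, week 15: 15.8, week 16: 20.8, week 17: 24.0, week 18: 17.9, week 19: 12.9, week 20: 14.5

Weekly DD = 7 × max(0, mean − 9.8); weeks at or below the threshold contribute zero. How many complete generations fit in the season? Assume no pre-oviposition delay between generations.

2 generations

Weekly DD (7 × max(0, T̄ − 9.8)): 43.4, 81.2, 82.6, 7.7, 116.2, 46.9, 9.8, 123.2, 14.7, 49.0, 13.3, 85.4, 105.7, 94.5, 42.0, 77.0, 99.4, 56.7, 21.7, 32.9.
Season total = 1203.3 DD.
Complete generations = ⌊1203.3 / 407⌋ = 2.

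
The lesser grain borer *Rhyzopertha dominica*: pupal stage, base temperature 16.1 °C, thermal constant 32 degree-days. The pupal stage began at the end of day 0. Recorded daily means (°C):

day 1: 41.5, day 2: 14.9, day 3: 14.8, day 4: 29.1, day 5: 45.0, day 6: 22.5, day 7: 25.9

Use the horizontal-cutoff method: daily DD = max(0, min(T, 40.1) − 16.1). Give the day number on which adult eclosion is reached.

day 4

Daily DD above 16.1 °C (capped at 24.0): 24.0, 0.0, 0.0, 13.0, 24.0, 6.4, 9.8.
Cumulative: 24.0, 24.0, 24.0, 37.0, 61.0, 67.4, 77.2.
The total first reaches 32 DD on day 4.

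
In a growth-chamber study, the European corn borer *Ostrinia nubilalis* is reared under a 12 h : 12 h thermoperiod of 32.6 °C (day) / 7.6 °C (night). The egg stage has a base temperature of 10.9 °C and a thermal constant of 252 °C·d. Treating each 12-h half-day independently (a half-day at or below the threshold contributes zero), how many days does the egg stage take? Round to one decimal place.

Day half: max(0, 32.6 − 10.9) × 0.5 = 21.7 × 0.5 = 10.85 DD.
Night half: max(0, 7.6 − 10.9) × 0.5 = 0.0 × 0.5 = 0.00 DD.
Per 24 h: 10.85 DD/day.
Duration = 252 / 10.85 = 23.226 ≈ 23.2 days.

23.2 days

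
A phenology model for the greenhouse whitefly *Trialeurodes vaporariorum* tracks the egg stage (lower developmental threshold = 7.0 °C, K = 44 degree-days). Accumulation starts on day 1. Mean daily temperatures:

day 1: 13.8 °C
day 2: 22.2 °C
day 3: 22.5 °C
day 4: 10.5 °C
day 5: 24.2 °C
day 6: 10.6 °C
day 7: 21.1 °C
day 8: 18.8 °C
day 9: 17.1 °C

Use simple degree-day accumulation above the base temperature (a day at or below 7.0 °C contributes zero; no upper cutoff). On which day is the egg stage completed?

Daily DD above 7.0 °C: 6.8, 15.2, 15.5, 3.5, 17.2, 3.6, 14.1, 11.8, 10.1.
Cumulative: 6.8, 22.0, 37.5, 41.0, 58.2, 61.8, 75.9, 87.7, 97.8.
The total first reaches 44 DD on day 5.

day 5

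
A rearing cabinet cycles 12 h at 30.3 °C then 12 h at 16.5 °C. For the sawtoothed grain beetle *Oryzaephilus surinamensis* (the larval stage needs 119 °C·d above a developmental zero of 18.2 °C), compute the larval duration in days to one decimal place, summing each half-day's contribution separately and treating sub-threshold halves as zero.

19.7 days

Day half: max(0, 30.3 − 18.2) × 0.5 = 12.1 × 0.5 = 6.05 DD.
Night half: max(0, 16.5 − 18.2) × 0.5 = 0.0 × 0.5 = 0.00 DD.
Per 24 h: 6.05 DD/day.
Duration = 119 / 6.05 = 19.669 ≈ 19.7 days.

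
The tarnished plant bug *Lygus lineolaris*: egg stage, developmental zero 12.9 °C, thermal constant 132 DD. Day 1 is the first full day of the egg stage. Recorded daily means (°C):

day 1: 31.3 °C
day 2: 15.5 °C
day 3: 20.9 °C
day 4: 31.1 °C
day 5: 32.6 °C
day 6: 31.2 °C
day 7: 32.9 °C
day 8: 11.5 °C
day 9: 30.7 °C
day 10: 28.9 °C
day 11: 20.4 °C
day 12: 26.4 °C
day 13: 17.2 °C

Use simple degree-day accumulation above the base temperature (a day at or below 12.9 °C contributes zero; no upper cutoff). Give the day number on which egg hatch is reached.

Daily DD above 12.9 °C: 18.4, 2.6, 8.0, 18.2, 19.7, 18.3, 20.0, 0.0, 17.8, 16.0, 7.5, 13.5, 4.3.
Cumulative: 18.4, 21.0, 29.0, 47.2, 66.9, 85.2, 105.2, 105.2, 123.0, 139.0, 146.5, 160.0, 164.3.
The total first reaches 132 DD on day 10.

day 10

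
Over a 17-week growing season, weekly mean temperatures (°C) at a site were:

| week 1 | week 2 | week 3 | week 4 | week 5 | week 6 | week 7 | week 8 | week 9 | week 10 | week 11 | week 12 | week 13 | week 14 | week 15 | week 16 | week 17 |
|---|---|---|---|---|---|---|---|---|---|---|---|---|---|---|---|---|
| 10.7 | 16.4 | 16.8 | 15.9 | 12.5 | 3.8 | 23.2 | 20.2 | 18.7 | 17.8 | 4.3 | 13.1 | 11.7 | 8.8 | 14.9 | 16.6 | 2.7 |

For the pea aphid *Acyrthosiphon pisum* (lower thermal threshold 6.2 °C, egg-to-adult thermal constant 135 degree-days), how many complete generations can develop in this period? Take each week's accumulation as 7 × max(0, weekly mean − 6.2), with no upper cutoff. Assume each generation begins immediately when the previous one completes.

Weekly DD (7 × max(0, T̄ − 6.2)): 31.5, 71.4, 74.2, 67.9, 44.1, 0.0, 119.0, 98.0, 87.5, 81.2, 0.0, 48.3, 38.5, 18.2, 60.9, 72.8, 0.0.
Season total = 913.5 DD.
Complete generations = ⌊913.5 / 135⌋ = 6.

6 generations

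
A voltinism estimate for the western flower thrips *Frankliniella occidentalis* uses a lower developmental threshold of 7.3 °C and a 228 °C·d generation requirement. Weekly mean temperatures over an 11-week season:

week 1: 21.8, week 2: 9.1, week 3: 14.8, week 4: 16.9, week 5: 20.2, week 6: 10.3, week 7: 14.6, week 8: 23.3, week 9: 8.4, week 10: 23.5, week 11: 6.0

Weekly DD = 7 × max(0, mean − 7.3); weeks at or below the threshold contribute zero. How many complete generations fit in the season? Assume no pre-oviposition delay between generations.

Weekly DD (7 × max(0, T̄ − 7.3)): 101.5, 12.6, 52.5, 67.2, 90.3, 21.0, 51.1, 112.0, 7.7, 113.4, 0.0.
Season total = 629.3 DD.
Complete generations = ⌊629.3 / 228⌋ = 2.

2 generations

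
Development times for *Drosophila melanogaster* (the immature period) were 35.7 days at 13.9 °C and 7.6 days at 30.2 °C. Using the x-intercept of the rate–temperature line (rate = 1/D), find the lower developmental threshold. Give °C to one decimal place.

Under the model K = D·(T − T_b), so D₁·(T₁ − T_b) = D₂·(T₂ − T_b).
35.7·(13.9 − T_b) = 7.6·(30.2 − T_b)
T_b = (35.7·13.9 − 7.6·30.2) / (35.7 − 7.6) = 266.71 / 28.1 = 9.491 °C ≈ 9.5 °C.

9.5 °C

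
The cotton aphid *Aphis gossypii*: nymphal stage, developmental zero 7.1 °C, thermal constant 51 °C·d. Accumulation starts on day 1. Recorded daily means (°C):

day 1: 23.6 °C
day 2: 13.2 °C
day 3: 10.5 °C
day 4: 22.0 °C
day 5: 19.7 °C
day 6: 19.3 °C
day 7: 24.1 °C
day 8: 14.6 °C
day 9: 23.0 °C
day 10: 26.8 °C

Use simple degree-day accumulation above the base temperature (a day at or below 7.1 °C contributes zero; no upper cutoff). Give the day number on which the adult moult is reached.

day 5

Daily DD above 7.1 °C: 16.5, 6.1, 3.4, 14.9, 12.6, 12.2, 17.0, 7.5, 15.9, 19.7.
Cumulative: 16.5, 22.6, 26.0, 40.9, 53.5, 65.7, 82.7, 90.2, 106.1, 125.8.
The total first reaches 51 DD on day 5.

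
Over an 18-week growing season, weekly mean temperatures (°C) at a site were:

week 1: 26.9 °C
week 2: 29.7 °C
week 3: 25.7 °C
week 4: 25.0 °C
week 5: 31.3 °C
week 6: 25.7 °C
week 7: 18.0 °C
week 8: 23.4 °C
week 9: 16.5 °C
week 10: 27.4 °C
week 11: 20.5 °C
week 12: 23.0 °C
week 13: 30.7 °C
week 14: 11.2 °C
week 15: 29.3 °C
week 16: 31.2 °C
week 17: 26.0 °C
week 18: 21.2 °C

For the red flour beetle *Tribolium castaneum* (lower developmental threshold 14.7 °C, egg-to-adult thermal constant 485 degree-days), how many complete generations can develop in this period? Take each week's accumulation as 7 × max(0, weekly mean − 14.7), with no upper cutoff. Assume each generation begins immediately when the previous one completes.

2 generations

Weekly DD (7 × max(0, T̄ − 14.7)): 85.4, 105.0, 77.0, 72.1, 116.2, 77.0, 23.1, 60.9, 12.6, 88.9, 40.6, 58.1, 112.0, 0.0, 102.2, 115.5, 79.1, 45.5.
Season total = 1271.2 DD.
Complete generations = ⌊1271.2 / 485⌋ = 2.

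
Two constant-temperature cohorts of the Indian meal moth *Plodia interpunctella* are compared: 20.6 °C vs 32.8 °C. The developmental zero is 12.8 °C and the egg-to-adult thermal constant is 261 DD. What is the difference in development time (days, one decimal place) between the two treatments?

20.4 days

At 20.6 °C: 261 / (20.6 − 12.8) = 261 / 7.8 = 33.462 d.
At 32.8 °C: 261 / (32.8 − 12.8) = 261 / 20.0 = 13.050 d.
Difference = |33.462 − 13.050| = 20.412 ≈ 20.4 days.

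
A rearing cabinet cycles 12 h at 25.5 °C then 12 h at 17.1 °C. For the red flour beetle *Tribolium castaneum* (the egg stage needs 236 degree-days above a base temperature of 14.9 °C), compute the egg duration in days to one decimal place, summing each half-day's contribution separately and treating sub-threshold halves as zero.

Day half: max(0, 25.5 − 14.9) × 0.5 = 10.6 × 0.5 = 5.30 DD.
Night half: max(0, 17.1 − 14.9) × 0.5 = 2.2 × 0.5 = 1.10 DD.
Per 24 h: 6.40 DD/day.
Duration = 236 / 6.40 = 36.875 ≈ 36.9 days.

36.9 days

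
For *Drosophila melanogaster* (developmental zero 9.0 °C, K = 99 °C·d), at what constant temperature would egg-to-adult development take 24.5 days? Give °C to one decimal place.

13.0 °C

Required daily accumulation = 99 / 24.5 = 4.041 DD/day.
T = T_base + 4.041 = 9.0 + 4.041 = 13.041 ≈ 13.0 °C.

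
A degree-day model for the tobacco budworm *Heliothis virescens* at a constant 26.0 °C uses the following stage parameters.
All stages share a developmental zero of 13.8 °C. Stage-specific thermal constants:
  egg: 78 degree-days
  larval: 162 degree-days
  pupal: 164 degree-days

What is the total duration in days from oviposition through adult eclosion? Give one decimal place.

33.1 days

Daily accumulation at 26.0 °C = 26.0 − 13.8 = 12.2 DD/day.
Total K = 78 + 162 + 164 = 404 DD.
Total duration = 404 / 12.2 = 33.115 ≈ 33.1 days.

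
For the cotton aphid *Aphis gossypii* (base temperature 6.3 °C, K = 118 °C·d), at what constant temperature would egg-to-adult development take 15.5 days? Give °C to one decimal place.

13.9 °C

Required daily accumulation = 118 / 15.5 = 7.613 DD/day.
T = T_base + 7.613 = 6.3 + 7.613 = 13.913 ≈ 13.9 °C.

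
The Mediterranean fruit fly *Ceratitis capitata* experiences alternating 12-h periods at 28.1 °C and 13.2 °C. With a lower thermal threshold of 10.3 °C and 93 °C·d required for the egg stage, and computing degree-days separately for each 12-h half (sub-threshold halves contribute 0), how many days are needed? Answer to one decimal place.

9.0 days

Day half: max(0, 28.1 − 10.3) × 0.5 = 17.8 × 0.5 = 8.90 DD.
Night half: max(0, 13.2 − 10.3) × 0.5 = 2.9 × 0.5 = 1.45 DD.
Per 24 h: 10.35 DD/day.
Duration = 93 / 10.35 = 8.986 ≈ 9.0 days.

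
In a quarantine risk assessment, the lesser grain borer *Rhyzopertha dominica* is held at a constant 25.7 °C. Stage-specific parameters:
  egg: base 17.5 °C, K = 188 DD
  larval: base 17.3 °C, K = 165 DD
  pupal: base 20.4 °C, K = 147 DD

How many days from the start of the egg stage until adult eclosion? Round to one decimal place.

egg: 188 / (25.7 − 17.5) = 188 / 8.2 = 22.927 d.
larval: 165 / (25.7 − 17.3) = 165 / 8.4 = 19.643 d.
pupal: 147 / (25.7 − 20.4) = 147 / 5.3 = 27.736 d.
Sum = 70.306 ≈ 70.3 days.

70.3 days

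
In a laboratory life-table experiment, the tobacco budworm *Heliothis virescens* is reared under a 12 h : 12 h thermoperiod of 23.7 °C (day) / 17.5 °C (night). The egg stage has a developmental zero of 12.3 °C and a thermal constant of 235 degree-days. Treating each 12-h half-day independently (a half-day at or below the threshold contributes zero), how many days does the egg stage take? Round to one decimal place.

28.3 days

Day half: max(0, 23.7 − 12.3) × 0.5 = 11.4 × 0.5 = 5.70 DD.
Night half: max(0, 17.5 − 12.3) × 0.5 = 5.2 × 0.5 = 2.60 DD.
Per 24 h: 8.30 DD/day.
Duration = 235 / 8.30 = 28.313 ≈ 28.3 days.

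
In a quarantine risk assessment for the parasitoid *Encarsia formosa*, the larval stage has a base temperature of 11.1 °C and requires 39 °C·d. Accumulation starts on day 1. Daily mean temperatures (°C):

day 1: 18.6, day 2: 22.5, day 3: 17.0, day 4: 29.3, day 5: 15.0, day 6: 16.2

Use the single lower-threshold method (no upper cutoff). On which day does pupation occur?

day 4

Daily DD above 11.1 °C: 7.5, 11.4, 5.9, 18.2, 3.9, 5.1.
Cumulative: 7.5, 18.9, 24.8, 43.0, 46.9, 52.0.
The total first reaches 39 DD on day 4.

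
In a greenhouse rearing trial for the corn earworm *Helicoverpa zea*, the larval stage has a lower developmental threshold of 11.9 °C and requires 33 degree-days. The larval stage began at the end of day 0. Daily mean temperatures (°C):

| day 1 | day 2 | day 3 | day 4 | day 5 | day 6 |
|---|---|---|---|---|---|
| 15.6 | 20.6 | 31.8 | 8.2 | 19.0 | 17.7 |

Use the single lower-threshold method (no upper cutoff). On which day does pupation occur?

Daily DD above 11.9 °C: 3.7, 8.7, 19.9, 0.0, 7.1, 5.8.
Cumulative: 3.7, 12.4, 32.3, 32.3, 39.4, 45.2.
The total first reaches 33 DD on day 5.

day 5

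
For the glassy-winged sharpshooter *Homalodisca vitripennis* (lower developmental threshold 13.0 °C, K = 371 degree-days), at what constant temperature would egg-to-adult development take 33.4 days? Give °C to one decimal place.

Required daily accumulation = 371 / 33.4 = 11.108 DD/day.
T = T_base + 11.108 = 13.0 + 11.108 = 24.108 ≈ 24.1 °C.

24.1 °C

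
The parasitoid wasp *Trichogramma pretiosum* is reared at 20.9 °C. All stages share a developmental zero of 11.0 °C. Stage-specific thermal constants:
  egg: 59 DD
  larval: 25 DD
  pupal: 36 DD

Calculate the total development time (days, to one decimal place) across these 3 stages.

Daily accumulation at 20.9 °C = 20.9 − 11.0 = 9.9 DD/day.
Total K = 59 + 25 + 36 = 120 DD.
Total duration = 120 / 9.9 = 12.121 ≈ 12.1 days.

12.1 days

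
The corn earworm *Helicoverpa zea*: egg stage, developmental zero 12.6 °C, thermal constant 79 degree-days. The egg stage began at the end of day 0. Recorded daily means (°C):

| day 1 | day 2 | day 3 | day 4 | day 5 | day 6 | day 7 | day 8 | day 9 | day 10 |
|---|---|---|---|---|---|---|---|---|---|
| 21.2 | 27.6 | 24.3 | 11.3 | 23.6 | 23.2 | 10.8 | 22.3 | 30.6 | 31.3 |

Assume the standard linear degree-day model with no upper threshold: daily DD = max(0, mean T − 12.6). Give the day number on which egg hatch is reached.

day 9

Daily DD above 12.6 °C: 8.6, 15.0, 11.7, 0.0, 11.0, 10.6, 0.0, 9.7, 18.0, 18.7.
Cumulative: 8.6, 23.6, 35.3, 35.3, 46.3, 56.9, 56.9, 66.6, 84.6, 103.3.
The total first reaches 79 DD on day 9.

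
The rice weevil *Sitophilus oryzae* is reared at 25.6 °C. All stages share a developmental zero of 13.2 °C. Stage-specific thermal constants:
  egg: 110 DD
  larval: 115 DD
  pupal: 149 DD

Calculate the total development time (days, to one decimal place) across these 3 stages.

30.2 days

Daily accumulation at 25.6 °C = 25.6 − 13.2 = 12.4 DD/day.
Total K = 110 + 115 + 149 = 374 DD.
Total duration = 374 / 12.4 = 30.161 ≈ 30.2 days.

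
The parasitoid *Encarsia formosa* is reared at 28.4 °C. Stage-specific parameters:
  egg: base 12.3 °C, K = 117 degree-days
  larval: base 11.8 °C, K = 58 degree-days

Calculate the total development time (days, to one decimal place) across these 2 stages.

10.8 days

egg: 117 / (28.4 − 12.3) = 117 / 16.1 = 7.267 d.
larval: 58 / (28.4 − 11.8) = 58 / 16.6 = 3.494 d.
Sum = 10.761 ≈ 10.8 days.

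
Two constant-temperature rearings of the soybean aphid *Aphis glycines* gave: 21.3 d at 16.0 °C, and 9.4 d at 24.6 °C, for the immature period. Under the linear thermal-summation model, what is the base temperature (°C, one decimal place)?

9.2 °C

Linear rate model ⇒ the product D·(T − T_b) is constant across temperatures.
21.3·(16.0 − T_b) = 9.4·(24.6 − T_b)
T_b = (21.3·16.0 − 9.4·24.6) / (21.3 − 9.4) = 109.56 / 11.9 = 9.207 °C ≈ 9.2 °C.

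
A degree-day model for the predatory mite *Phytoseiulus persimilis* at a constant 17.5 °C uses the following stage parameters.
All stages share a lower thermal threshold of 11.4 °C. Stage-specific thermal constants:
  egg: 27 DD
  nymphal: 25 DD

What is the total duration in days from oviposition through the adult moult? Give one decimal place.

Daily accumulation at 17.5 °C = 17.5 − 11.4 = 6.1 DD/day.
Total K = 27 + 25 = 52 DD.
Total duration = 52 / 6.1 = 8.525 ≈ 8.5 days.

8.5 days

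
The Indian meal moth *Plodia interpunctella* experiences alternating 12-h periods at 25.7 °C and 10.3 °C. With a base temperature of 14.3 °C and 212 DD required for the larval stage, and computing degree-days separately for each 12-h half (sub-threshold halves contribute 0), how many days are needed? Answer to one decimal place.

Day half: max(0, 25.7 − 14.3) × 0.5 = 11.4 × 0.5 = 5.70 DD.
Night half: max(0, 10.3 − 14.3) × 0.5 = 0.0 × 0.5 = 0.00 DD.
Per 24 h: 5.70 DD/day.
Duration = 212 / 5.70 = 37.193 ≈ 37.2 days.

37.2 days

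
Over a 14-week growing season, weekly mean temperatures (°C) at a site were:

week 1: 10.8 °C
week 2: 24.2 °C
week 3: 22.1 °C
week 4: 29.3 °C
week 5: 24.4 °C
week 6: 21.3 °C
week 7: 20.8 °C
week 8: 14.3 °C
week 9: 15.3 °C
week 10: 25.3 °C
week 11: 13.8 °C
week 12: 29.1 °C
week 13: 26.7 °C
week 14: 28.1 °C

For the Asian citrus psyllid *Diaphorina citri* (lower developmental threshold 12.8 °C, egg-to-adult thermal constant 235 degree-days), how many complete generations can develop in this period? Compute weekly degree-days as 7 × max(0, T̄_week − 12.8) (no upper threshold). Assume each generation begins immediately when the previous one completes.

Weekly DD (7 × max(0, T̄ − 12.8)): 0.0, 79.8, 65.1, 115.5, 81.2, 59.5, 56.0, 10.5, 17.5, 87.5, 7.0, 114.1, 97.3, 107.1.
Season total = 898.1 DD.
Complete generations = ⌊898.1 / 235⌋ = 3.

3 generations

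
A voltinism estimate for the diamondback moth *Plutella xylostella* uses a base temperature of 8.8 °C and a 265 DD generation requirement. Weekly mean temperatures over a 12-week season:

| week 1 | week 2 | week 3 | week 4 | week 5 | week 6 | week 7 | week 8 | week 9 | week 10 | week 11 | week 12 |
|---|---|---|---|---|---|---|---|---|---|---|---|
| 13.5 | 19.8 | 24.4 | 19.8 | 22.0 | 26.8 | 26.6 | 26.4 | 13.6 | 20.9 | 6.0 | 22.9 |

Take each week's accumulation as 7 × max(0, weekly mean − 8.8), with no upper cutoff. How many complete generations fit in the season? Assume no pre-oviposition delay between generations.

Weekly DD (7 × max(0, T̄ − 8.8)): 32.9, 77.0, 109.2, 77.0, 92.4, 126.0, 124.6, 123.2, 33.6, 84.7, 0.0, 98.7.
Season total = 979.3 DD.
Complete generations = ⌊979.3 / 265⌋ = 3.

3 generations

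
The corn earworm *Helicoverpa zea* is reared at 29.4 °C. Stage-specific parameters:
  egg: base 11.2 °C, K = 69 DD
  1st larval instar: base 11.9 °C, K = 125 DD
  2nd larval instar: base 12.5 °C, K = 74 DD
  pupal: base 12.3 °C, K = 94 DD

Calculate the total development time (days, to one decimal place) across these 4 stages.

20.8 days

egg: 69 / (29.4 − 11.2) = 69 / 18.2 = 3.791 d.
1st larval instar: 125 / (29.4 − 11.9) = 125 / 17.5 = 7.143 d.
2nd larval instar: 74 / (29.4 − 12.5) = 74 / 16.9 = 4.379 d.
pupal: 94 / (29.4 − 12.3) = 94 / 17.1 = 5.497 d.
Sum = 20.810 ≈ 20.8 days.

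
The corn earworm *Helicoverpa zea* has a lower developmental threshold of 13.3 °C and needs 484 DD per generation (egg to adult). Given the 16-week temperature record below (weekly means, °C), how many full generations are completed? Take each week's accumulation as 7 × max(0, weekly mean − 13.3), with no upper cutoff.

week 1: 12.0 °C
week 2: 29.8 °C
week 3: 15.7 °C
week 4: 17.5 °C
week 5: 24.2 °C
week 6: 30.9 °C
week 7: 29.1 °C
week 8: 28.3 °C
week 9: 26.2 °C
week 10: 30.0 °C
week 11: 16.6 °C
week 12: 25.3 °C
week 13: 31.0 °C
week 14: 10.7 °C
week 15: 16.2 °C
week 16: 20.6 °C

2 generations

Weekly DD (7 × max(0, T̄ − 13.3)): 0.0, 115.5, 16.8, 29.4, 76.3, 123.2, 110.6, 105.0, 90.3, 116.9, 23.1, 84.0, 123.9, 0.0, 20.3, 51.1.
Season total = 1086.4 DD.
Complete generations = ⌊1086.4 / 484⌋ = 2.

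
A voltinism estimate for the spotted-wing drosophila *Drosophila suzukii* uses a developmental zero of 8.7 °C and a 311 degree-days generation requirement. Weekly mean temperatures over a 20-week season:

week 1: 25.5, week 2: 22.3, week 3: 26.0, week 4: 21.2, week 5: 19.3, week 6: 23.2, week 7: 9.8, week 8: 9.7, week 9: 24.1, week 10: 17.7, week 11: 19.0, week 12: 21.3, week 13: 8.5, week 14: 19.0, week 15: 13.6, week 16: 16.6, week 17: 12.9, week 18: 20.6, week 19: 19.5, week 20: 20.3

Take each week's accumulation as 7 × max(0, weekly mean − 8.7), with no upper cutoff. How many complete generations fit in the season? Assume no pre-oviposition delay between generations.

4 generations

Weekly DD (7 × max(0, T̄ − 8.7)): 117.6, 95.2, 121.1, 87.5, 74.2, 101.5, 7.7, 7.0, 107.8, 63.0, 72.1, 88.2, 0.0, 72.1, 34.3, 55.3, 29.4, 83.3, 75.6, 81.2.
Season total = 1374.1 DD.
Complete generations = ⌊1374.1 / 311⌋ = 4.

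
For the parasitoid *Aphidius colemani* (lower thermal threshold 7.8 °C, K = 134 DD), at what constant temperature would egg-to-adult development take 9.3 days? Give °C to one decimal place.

Required daily accumulation = 134 / 9.3 = 14.409 DD/day.
T = T_base + 14.409 = 7.8 + 14.409 = 22.209 ≈ 22.2 °C.

22.2 °C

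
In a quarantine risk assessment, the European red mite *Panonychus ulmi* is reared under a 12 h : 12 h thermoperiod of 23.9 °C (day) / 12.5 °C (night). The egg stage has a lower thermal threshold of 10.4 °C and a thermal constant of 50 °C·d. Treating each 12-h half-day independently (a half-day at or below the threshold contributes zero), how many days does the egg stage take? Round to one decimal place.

6.4 days

Day half: max(0, 23.9 − 10.4) × 0.5 = 13.5 × 0.5 = 6.75 DD.
Night half: max(0, 12.5 − 10.4) × 0.5 = 2.1 × 0.5 = 1.05 DD.
Per 24 h: 7.80 DD/day.
Duration = 50 / 7.80 = 6.410 ≈ 6.4 days.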